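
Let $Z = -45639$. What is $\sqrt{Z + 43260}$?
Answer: $i \sqrt{2379} \approx 48.775 i$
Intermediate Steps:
$\sqrt{Z + 43260} = \sqrt{-45639 + 43260} = \sqrt{-2379} = i \sqrt{2379}$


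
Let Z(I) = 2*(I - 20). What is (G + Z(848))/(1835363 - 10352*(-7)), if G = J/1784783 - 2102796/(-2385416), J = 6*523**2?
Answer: 160409204377755/184601770853273774 ≈ 0.00086895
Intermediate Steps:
Z(I) = -40 + 2*I (Z(I) = 2*(-20 + I) = -40 + 2*I)
J = 1641174 (J = 6*273529 = 1641174)
G = 174270847083/96760225562 (G = 1641174/1784783 - 2102796/(-2385416) = 1641174*(1/1784783) - 2102796*(-1/2385416) = 1641174/1784783 + 525699/596354 = 174270847083/96760225562 ≈ 1.8011)
(G + Z(848))/(1835363 - 10352*(-7)) = (174270847083/96760225562 + (-40 + 2*848))/(1835363 - 10352*(-7)) = (174270847083/96760225562 + (-40 + 1696))/(1835363 + 72464) = (174270847083/96760225562 + 1656)/1907827 = (160409204377755/96760225562)*(1/1907827) = 160409204377755/184601770853273774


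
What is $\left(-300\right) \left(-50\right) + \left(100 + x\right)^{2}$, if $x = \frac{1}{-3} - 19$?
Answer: $\frac{193564}{9} \approx 21507.0$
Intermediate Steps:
$x = - \frac{58}{3}$ ($x = - \frac{1}{3} - 19 = - \frac{58}{3} \approx -19.333$)
$\left(-300\right) \left(-50\right) + \left(100 + x\right)^{2} = \left(-300\right) \left(-50\right) + \left(100 - \frac{58}{3}\right)^{2} = 15000 + \left(\frac{242}{3}\right)^{2} = 15000 + \frac{58564}{9} = \frac{193564}{9}$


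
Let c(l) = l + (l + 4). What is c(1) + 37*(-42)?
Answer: -1548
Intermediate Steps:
c(l) = 4 + 2*l (c(l) = l + (4 + l) = 4 + 2*l)
c(1) + 37*(-42) = (4 + 2*1) + 37*(-42) = (4 + 2) - 1554 = 6 - 1554 = -1548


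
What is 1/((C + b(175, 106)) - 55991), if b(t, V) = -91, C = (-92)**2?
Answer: -1/47618 ≈ -2.1000e-5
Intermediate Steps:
C = 8464
1/((C + b(175, 106)) - 55991) = 1/((8464 - 91) - 55991) = 1/(8373 - 55991) = 1/(-47618) = -1/47618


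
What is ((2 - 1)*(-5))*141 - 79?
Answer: -784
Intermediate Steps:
((2 - 1)*(-5))*141 - 79 = (1*(-5))*141 - 79 = -5*141 - 79 = -705 - 79 = -784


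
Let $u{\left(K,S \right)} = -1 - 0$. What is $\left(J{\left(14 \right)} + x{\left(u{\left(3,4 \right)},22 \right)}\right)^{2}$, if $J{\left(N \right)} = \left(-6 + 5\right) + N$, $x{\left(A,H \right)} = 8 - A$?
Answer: $484$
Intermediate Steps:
$u{\left(K,S \right)} = -1$ ($u{\left(K,S \right)} = -1 + 0 = -1$)
$J{\left(N \right)} = -1 + N$
$\left(J{\left(14 \right)} + x{\left(u{\left(3,4 \right)},22 \right)}\right)^{2} = \left(\left(-1 + 14\right) + \left(8 - -1\right)\right)^{2} = \left(13 + \left(8 + 1\right)\right)^{2} = \left(13 + 9\right)^{2} = 22^{2} = 484$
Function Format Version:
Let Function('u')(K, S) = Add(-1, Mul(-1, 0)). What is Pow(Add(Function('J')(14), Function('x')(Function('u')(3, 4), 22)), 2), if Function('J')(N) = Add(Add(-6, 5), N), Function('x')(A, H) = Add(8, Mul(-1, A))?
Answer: 484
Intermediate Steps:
Function('u')(K, S) = -1 (Function('u')(K, S) = Add(-1, 0) = -1)
Function('J')(N) = Add(-1, N)
Pow(Add(Function('J')(14), Function('x')(Function('u')(3, 4), 22)), 2) = Pow(Add(Add(-1, 14), Add(8, Mul(-1, -1))), 2) = Pow(Add(13, Add(8, 1)), 2) = Pow(Add(13, 9), 2) = Pow(22, 2) = 484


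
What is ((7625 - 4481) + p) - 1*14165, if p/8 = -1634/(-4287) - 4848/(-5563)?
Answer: -262596224657/23848581 ≈ -11011.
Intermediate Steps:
p = 238986544/23848581 (p = 8*(-1634/(-4287) - 4848/(-5563)) = 8*(-1634*(-1/4287) - 4848*(-1/5563)) = 8*(1634/4287 + 4848/5563) = 8*(29873318/23848581) = 238986544/23848581 ≈ 10.021)
((7625 - 4481) + p) - 1*14165 = ((7625 - 4481) + 238986544/23848581) - 1*14165 = (3144 + 238986544/23848581) - 14165 = 75218925208/23848581 - 14165 = -262596224657/23848581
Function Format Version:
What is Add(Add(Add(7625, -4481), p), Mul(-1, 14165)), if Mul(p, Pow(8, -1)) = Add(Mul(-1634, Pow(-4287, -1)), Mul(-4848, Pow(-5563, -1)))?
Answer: Rational(-262596224657, 23848581) ≈ -11011.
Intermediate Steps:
p = Rational(238986544, 23848581) (p = Mul(8, Add(Mul(-1634, Pow(-4287, -1)), Mul(-4848, Pow(-5563, -1)))) = Mul(8, Add(Mul(-1634, Rational(-1, 4287)), Mul(-4848, Rational(-1, 5563)))) = Mul(8, Add(Rational(1634, 4287), Rational(4848, 5563))) = Mul(8, Rational(29873318, 23848581)) = Rational(238986544, 23848581) ≈ 10.021)
Add(Add(Add(7625, -4481), p), Mul(-1, 14165)) = Add(Add(Add(7625, -4481), Rational(238986544, 23848581)), Mul(-1, 14165)) = Add(Add(3144, Rational(238986544, 23848581)), -14165) = Add(Rational(75218925208, 23848581), -14165) = Rational(-262596224657, 23848581)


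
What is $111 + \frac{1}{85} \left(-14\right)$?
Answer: $\frac{9421}{85} \approx 110.84$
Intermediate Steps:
$111 + \frac{1}{85} \left(-14\right) = 111 - \frac{14}{85} = \frac{9421}{85}$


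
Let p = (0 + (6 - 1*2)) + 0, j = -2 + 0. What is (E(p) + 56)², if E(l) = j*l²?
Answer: 576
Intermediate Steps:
j = -2
p = 4 (p = (0 + (6 - 2)) + 0 = (0 + 4) + 0 = 4 + 0 = 4)
E(l) = -2*l²
(E(p) + 56)² = (-2*4² + 56)² = (-2*16 + 56)² = (-32 + 56)² = 24² = 576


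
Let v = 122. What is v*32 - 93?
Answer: 3811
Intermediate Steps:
v*32 - 93 = 122*32 - 93 = 3904 - 93 = 3811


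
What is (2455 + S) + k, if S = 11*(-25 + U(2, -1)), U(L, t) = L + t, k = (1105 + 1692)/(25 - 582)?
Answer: 1217590/557 ≈ 2186.0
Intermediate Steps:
k = -2797/557 (k = 2797/(-557) = 2797*(-1/557) = -2797/557 ≈ -5.0215)
S = -264 (S = 11*(-25 + (2 - 1)) = 11*(-25 + 1) = 11*(-24) = -264)
(2455 + S) + k = (2455 - 264) - 2797/557 = 2191 - 2797/557 = 1217590/557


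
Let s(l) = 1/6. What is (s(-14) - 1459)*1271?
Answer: -11125063/6 ≈ -1.8542e+6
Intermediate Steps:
s(l) = ⅙
(s(-14) - 1459)*1271 = (⅙ - 1459)*1271 = -8753/6*1271 = -11125063/6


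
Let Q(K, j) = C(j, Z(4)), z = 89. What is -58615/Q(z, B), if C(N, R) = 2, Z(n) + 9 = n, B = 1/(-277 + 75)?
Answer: -58615/2 ≈ -29308.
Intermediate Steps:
B = -1/202 (B = 1/(-202) = -1/202 ≈ -0.0049505)
Z(n) = -9 + n
Q(K, j) = 2
-58615/Q(z, B) = -58615/2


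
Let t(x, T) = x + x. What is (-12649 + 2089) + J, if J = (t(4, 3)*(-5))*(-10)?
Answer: -10160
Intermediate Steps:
t(x, T) = 2*x
J = 400 (J = ((2*4)*(-5))*(-10) = (8*(-5))*(-10) = -40*(-10) = 400)
(-12649 + 2089) + J = (-12649 + 2089) + 400 = -10560 + 400 = -10160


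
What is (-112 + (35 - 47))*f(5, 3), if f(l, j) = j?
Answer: -372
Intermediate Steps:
(-112 + (35 - 47))*f(5, 3) = (-112 + (35 - 47))*3 = (-112 - 12)*3 = -124*3 = -372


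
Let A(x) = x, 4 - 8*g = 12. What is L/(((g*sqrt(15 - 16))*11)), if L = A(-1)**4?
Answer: I/11 ≈ 0.090909*I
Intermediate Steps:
g = -1 (g = 1/2 - 1/8*12 = 1/2 - 3/2 = -1)
L = 1 (L = (-1)**4 = 1)
L/(((g*sqrt(15 - 16))*11)) = 1/(-sqrt(15 - 16)*11) = 1/(-sqrt(-1)*11) = 1/(-I*11) = 1/(-11*I) = 1*(I/11) = I/11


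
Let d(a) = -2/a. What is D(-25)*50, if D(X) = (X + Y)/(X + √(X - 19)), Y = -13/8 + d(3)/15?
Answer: 1200125/24084 + 48005*I*√11/12042 ≈ 49.831 + 13.222*I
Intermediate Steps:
Y = -601/360 (Y = -13/8 - 2/3/15 = -13*⅛ - 2*⅓*(1/15) = -13/8 - ⅔*1/15 = -13/8 - 2/45 = -601/360 ≈ -1.6694)
D(X) = (-601/360 + X)/(X + √(-19 + X)) (D(X) = (X - 601/360)/(X + √(X - 19)) = (-601/360 + X)/(X + √(-19 + X)))
D(-25)*50 = ((-601/360 - 25)/(-25 + √(-19 - 25)))*50 = (-9601/360/(-25 + √(-44)))*50 = (-9601/360/(-25 + 2*I*√11))*50 = -9601/(360*(-25 + 2*I*√11))*50 = -48005/(36*(-25 + 2*I*√11))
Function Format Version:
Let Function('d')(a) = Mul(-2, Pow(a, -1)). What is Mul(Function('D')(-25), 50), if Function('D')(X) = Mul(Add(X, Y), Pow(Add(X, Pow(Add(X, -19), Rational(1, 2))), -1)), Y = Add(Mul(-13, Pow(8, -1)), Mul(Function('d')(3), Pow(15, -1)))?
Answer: Add(Rational(1200125, 24084), Mul(Rational(48005, 12042), I, Pow(11, Rational(1, 2)))) ≈ Add(49.831, Mul(13.222, I))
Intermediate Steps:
Y = Rational(-601, 360) (Y = Add(Mul(-13, Pow(8, -1)), Mul(Mul(-2, Pow(3, -1)), Pow(15, -1))) = Add(Mul(-13, Rational(1, 8)), Mul(Mul(-2, Rational(1, 3)), Rational(1, 15))) = Add(Rational(-13, 8), Mul(Rational(-2, 3), Rational(1, 15))) = Add(Rational(-13, 8), Rational(-2, 45)) = Rational(-601, 360) ≈ -1.6694)
Function('D')(X) = Mul(Pow(Add(X, Pow(Add(-19, X), Rational(1, 2))), -1), Add(Rational(-601, 360), X)) (Function('D')(X) = Mul(Add(X, Rational(-601, 360)), Pow(Add(X, Pow(Add(X, -19), Rational(1, 2))), -1)) = Mul(Add(Rational(-601, 360), X), Pow(Add(X, Pow(Add(-19, X), Rational(1, 2))), -1)) = Mul(Pow(Add(X, Pow(Add(-19, X), Rational(1, 2))), -1), Add(Rational(-601, 360), X)))
Mul(Function('D')(-25), 50) = Mul(Mul(Pow(Add(-25, Pow(Add(-19, -25), Rational(1, 2))), -1), Add(Rational(-601, 360), -25)), 50) = Mul(Mul(Pow(Add(-25, Pow(-44, Rational(1, 2))), -1), Rational(-9601, 360)), 50) = Mul(Mul(Pow(Add(-25, Mul(2, I, Pow(11, Rational(1, 2)))), -1), Rational(-9601, 360)), 50) = Mul(Mul(Rational(-9601, 360), Pow(Add(-25, Mul(2, I, Pow(11, Rational(1, 2)))), -1)), 50) = Mul(Rational(-48005, 36), Pow(Add(-25, Mul(2, I, Pow(11, Rational(1, 2)))), -1))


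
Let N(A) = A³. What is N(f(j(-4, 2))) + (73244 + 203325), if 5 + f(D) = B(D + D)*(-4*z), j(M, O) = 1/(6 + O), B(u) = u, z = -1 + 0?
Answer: 276505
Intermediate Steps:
z = -1
f(D) = -5 + 8*D (f(D) = -5 + (D + D)*(-4*(-1)) = -5 + (2*D)*4 = -5 + 8*D)
N(f(j(-4, 2))) + (73244 + 203325) = (-5 + 8/(6 + 2))³ + (73244 + 203325) = (-5 + 8/8)³ + 276569 = (-5 + 8*(⅛))³ + 276569 = (-5 + 1)³ + 276569 = (-4)³ + 276569 = -64 + 276569 = 276505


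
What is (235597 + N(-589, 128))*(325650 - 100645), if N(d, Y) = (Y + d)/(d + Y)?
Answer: 53010727990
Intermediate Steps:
N(d, Y) = 1 (N(d, Y) = (Y + d)/(Y + d) = 1)
(235597 + N(-589, 128))*(325650 - 100645) = (235597 + 1)*(325650 - 100645) = 235598*225005 = 53010727990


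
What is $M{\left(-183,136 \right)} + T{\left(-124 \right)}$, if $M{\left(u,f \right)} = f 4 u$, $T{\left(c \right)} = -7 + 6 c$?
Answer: $-100303$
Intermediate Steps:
$M{\left(u,f \right)} = 4 f u$
$M{\left(-183,136 \right)} + T{\left(-124 \right)} = 4 \cdot 136 \left(-183\right) + \left(-7 + 6 \left(-124\right)\right) = -99552 - 751 = -100303$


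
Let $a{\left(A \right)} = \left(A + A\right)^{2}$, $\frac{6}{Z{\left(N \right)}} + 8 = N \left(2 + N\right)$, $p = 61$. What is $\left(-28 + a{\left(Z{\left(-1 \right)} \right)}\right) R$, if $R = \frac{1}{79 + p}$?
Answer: $- \frac{59}{315} \approx -0.1873$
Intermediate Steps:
$Z{\left(N \right)} = \frac{6}{-8 + N \left(2 + N\right)}$
$a{\left(A \right)} = 4 A^{2}$ ($a{\left(A \right)} = \left(2 A\right)^{2} = 4 A^{2}$)
$R = \frac{1}{140}$ ($R = \frac{1}{79 + 61} = \frac{1}{140} \approx 0.0071429$)
$\left(-28 + a{\left(Z{\left(-1 \right)} \right)}\right) R = \left(-28 + 4 \left(\frac{6}{-8 + \left(-1\right)^{2} + 2 \left(-1\right)}\right)^{2}\right) \frac{1}{140} = \left(-28 + 4 \left(\frac{6}{-8 + 1 - 2}\right)^{2}\right) \frac{1}{140} = \left(-28 + 4 \left(\frac{6}{-9}\right)^{2}\right) \frac{1}{140} = \left(-28 + 4 \left(6 \left(- \frac{1}{9}\right)\right)^{2}\right) \frac{1}{140} = \left(-28 + 4 \left(- \frac{2}{3}\right)^{2}\right) \frac{1}{140} = \left(-28 + 4 \cdot \frac{4}{9}\right) \frac{1}{140} = \left(-28 + \frac{16}{9}\right) \frac{1}{140} = \left(- \frac{236}{9}\right) \frac{1}{140} = - \frac{59}{315}$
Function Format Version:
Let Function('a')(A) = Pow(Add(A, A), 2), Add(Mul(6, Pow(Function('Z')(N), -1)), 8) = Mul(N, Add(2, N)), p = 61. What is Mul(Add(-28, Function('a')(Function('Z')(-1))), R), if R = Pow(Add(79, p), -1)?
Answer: Rational(-59, 315) ≈ -0.18730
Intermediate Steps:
Function('Z')(N) = Mul(6, Pow(Add(-8, Mul(N, Add(2, N))), -1))
Function('a')(A) = Mul(4, Pow(A, 2)) (Function('a')(A) = Pow(Mul(2, A), 2) = Mul(4, Pow(A, 2)))
R = Rational(1, 140) (R = Pow(Add(79, 61), -1) = Pow(140, -1) = Rational(1, 140) ≈ 0.0071429)
Mul(Add(-28, Function('a')(Function('Z')(-1))), R) = Mul(Add(-28, Mul(4, Pow(Mul(6, Pow(Add(-8, Pow(-1, 2), Mul(2, -1)), -1)), 2))), Rational(1, 140)) = Mul(Add(-28, Mul(4, Pow(Mul(6, Pow(Add(-8, 1, -2), -1)), 2))), Rational(1, 140)) = Mul(Add(-28, Mul(4, Pow(Mul(6, Pow(-9, -1)), 2))), Rational(1, 140)) = Mul(Add(-28, Mul(4, Pow(Mul(6, Rational(-1, 9)), 2))), Rational(1, 140)) = Mul(Add(-28, Mul(4, Pow(Rational(-2, 3), 2))), Rational(1, 140)) = Mul(Add(-28, Mul(4, Rational(4, 9))), Rational(1, 140)) = Mul(Add(-28, Rational(16, 9)), Rational(1, 140)) = Mul(Rational(-236, 9), Rational(1, 140)) = Rational(-59, 315)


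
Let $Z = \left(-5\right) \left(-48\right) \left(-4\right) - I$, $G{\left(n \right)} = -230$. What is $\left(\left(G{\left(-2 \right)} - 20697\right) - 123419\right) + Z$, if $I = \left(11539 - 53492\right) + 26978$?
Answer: $-130331$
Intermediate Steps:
$I = -14975$ ($I = -41953 + 26978 = -14975$)
$Z = 14015$ ($Z = \left(-5\right) \left(-48\right) \left(-4\right) - -14975 = 240 \left(-4\right) + 14975 = -960 + 14975 = 14015$)
$\left(\left(G{\left(-2 \right)} - 20697\right) - 123419\right) + Z = \left(\left(-230 - 20697\right) - 123419\right) + 14015 = \left(-20927 - 123419\right) + 14015 = -144346 + 14015 = -130331$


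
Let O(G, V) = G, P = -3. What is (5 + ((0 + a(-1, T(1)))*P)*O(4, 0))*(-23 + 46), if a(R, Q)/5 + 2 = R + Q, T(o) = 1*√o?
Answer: 2875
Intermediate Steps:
T(o) = √o
a(R, Q) = -10 + 5*Q + 5*R (a(R, Q) = -10 + 5*(R + Q) = -10 + 5*(Q + R) = -10 + (5*Q + 5*R) = -10 + 5*Q + 5*R)
(5 + ((0 + a(-1, T(1)))*P)*O(4, 0))*(-23 + 46) = (5 + ((0 + (-10 + 5*√1 + 5*(-1)))*(-3))*4)*(-23 + 46) = (5 + ((0 + (-10 + 5*1 - 5))*(-3))*4)*23 = (5 + ((0 + (-10 + 5 - 5))*(-3))*4)*23 = (5 + ((0 - 10)*(-3))*4)*23 = (5 - 10*(-3)*4)*23 = (5 + 30*4)*23 = (5 + 120)*23 = 125*23 = 2875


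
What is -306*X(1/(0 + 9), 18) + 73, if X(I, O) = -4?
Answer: 1297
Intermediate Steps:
-306*X(1/(0 + 9), 18) + 73 = -306*(-4) + 73 = 1224 + 73 = 1297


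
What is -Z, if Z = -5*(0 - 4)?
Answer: -20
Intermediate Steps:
Z = 20 (Z = -5*(-4) = 20)
-Z = -1*20 = -20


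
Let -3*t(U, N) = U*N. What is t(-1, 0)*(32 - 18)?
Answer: 0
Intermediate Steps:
t(U, N) = -N*U/3 (t(U, N) = -U*N/3 = -N*U/3)
t(-1, 0)*(32 - 18) = (-⅓*0*(-1))*(32 - 18) = 0*14 = 0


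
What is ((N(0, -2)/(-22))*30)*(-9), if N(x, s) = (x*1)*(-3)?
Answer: 0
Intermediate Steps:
N(x, s) = -3*x (N(x, s) = x*(-3) = -3*x)
((N(0, -2)/(-22))*30)*(-9) = ((-3*0/(-22))*30)*(-9) = ((0*(-1/22))*30)*(-9) = (0*30)*(-9) = 0*(-9) = 0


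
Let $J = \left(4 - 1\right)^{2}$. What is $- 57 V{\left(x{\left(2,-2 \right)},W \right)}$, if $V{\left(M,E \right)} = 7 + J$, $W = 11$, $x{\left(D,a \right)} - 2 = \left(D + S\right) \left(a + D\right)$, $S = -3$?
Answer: $-912$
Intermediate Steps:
$J = 9$ ($J = 3^{2} = 9$)
$x{\left(D,a \right)} = 2 + \left(-3 + D\right) \left(D + a\right)$ ($x{\left(D,a \right)} = 2 + \left(D - 3\right) \left(a + D\right) = 2 + \left(-3 + D\right) \left(D + a\right)$)
$V{\left(M,E \right)} = 16$ ($V{\left(M,E \right)} = 7 + 9 = 16$)
$- 57 V{\left(x{\left(2,-2 \right)},W \right)} = \left(-57\right) 16 = -912$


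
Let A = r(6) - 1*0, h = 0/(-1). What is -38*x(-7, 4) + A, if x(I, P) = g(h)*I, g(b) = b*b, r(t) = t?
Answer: 6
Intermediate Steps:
h = 0 (h = 0*(-1) = 0)
g(b) = b²
A = 6 (A = 6 - 1*0 = 6 + 0 = 6)
x(I, P) = 0 (x(I, P) = 0²*I = 0*I = 0)
-38*x(-7, 4) + A = -38*0 + 6 = 0 + 6 = 6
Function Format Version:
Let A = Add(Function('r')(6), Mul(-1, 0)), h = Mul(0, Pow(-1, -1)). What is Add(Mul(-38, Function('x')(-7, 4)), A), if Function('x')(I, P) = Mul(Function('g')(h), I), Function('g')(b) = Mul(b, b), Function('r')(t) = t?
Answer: 6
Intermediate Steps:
h = 0 (h = Mul(0, -1) = 0)
Function('g')(b) = Pow(b, 2)
A = 6 (A = Add(6, Mul(-1, 0)) = Add(6, 0) = 6)
Function('x')(I, P) = 0 (Function('x')(I, P) = Mul(Pow(0, 2), I) = Mul(0, I) = 0)
Add(Mul(-38, Function('x')(-7, 4)), A) = Add(Mul(-38, 0), 6) = Add(0, 6) = 6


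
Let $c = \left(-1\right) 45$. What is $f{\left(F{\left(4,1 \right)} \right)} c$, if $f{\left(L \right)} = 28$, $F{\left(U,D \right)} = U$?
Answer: $-1260$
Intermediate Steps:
$c = -45$
$f{\left(F{\left(4,1 \right)} \right)} c = 28 \left(-45\right) = -1260$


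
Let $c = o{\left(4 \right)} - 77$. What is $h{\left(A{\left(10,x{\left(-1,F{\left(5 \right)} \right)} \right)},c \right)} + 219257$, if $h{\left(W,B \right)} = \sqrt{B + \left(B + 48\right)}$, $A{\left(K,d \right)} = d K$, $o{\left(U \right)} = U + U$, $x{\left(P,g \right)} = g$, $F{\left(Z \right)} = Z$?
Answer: $219257 + 3 i \sqrt{10} \approx 2.1926 \cdot 10^{5} + 9.4868 i$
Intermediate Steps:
$o{\left(U \right)} = 2 U$
$c = -69$ ($c = 2 \cdot 4 - 77 = 8 - 77 = -69$)
$A{\left(K,d \right)} = K d$
$h{\left(W,B \right)} = \sqrt{48 + 2 B}$ ($h{\left(W,B \right)} = \sqrt{B + \left(48 + B\right)} = \sqrt{48 + 2 B}$)
$h{\left(A{\left(10,x{\left(-1,F{\left(5 \right)} \right)} \right)},c \right)} + 219257 = \sqrt{48 + 2 \left(-69\right)} + 219257 = \sqrt{48 - 138} + 219257 = \sqrt{-90} + 219257 = 3 i \sqrt{10} + 219257 = 219257 + 3 i \sqrt{10}$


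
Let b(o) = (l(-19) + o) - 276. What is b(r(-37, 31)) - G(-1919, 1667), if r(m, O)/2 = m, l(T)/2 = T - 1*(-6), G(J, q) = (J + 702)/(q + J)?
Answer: -95969/252 ≈ -380.83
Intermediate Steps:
G(J, q) = (702 + J)/(J + q)
l(T) = 12 + 2*T (l(T) = 2*(T - 1*(-6)) = 2*(T + 6) = 2*(6 + T) = 12 + 2*T)
r(m, O) = 2*m
b(o) = -302 + o (b(o) = ((12 + 2*(-19)) + o) - 276 = ((12 - 38) + o) - 276 = (-26 + o) - 276 = -302 + o)
b(r(-37, 31)) - G(-1919, 1667) = (-302 + 2*(-37)) - (702 - 1919)/(-1919 + 1667) = (-302 - 74) - (-1217)/(-252) = -376 - (-1)*(-1217)/252 = -376 - 1*1217/252 = -376 - 1217/252 = -95969/252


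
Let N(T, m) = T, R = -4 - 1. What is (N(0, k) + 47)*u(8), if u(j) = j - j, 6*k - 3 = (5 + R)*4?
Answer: 0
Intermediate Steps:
R = -5
k = 1/2 (k = 1/2 + ((5 - 5)*4)/6 = 1/2 + (0*4)/6 = 1/2 + (1/6)*0 = 1/2 + 0 = 1/2 ≈ 0.50000)
u(j) = 0
(N(0, k) + 47)*u(8) = (0 + 47)*0 = 47*0 = 0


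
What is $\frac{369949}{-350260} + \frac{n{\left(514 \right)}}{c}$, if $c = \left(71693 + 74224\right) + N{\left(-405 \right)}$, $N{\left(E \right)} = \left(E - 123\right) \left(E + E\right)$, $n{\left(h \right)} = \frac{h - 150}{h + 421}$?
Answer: $- \frac{39681680536483}{37569811936140} \approx -1.0562$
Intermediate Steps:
$n{\left(h \right)} = \frac{-150 + h}{421 + h}$
$N{\left(E \right)} = 2 E \left(-123 + E\right)$ ($N{\left(E \right)} = \left(-123 + E\right) 2 E = 2 E \left(-123 + E\right)$)
$c = 573597$ ($c = \left(71693 + 74224\right) + 2 \left(-405\right) \left(-123 - 405\right) = 145917 + 2 \left(-405\right) \left(-528\right) = 145917 + 427680 = 573597$)
$\frac{369949}{-350260} + \frac{n{\left(514 \right)}}{c} = \frac{369949}{-350260} + \frac{\frac{1}{421 + 514} \left(-150 + 514\right)}{573597} = 369949 \left(- \frac{1}{350260}\right) + \frac{1}{935} \cdot 364 \cdot \frac{1}{573597} = - \frac{369949}{350260} + \frac{1}{935} \cdot 364 \cdot \frac{1}{573597} = - \frac{369949}{350260} + \frac{364}{935} \cdot \frac{1}{573597} = - \frac{369949}{350260} + \frac{364}{536313195} = - \frac{39681680536483}{37569811936140}$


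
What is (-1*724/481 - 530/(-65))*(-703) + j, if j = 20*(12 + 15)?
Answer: -4134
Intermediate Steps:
j = 540 (j = 20*27 = 540)
(-1*724/481 - 530/(-65))*(-703) + j = (-1*724/481 - 530/(-65))*(-703) + 540 = (-724*1/481 - 530*(-1/65))*(-703) + 540 = (-724/481 + 106/13)*(-703) + 540 = (246/37)*(-703) + 540 = -4674 + 540 = -4134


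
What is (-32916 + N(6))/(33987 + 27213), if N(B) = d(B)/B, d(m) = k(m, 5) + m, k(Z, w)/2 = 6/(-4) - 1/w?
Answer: -987467/1836000 ≈ -0.53784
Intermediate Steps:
k(Z, w) = -3 - 2/w (k(Z, w) = 2*(6/(-4) - 1/w) = 2*(6*(-1/4) - 1/w) = 2*(-3/2 - 1/w) = -3 - 2/w)
d(m) = -17/5 + m (d(m) = (-3 - 2/5) + m = -17/5 + m)
N(B) = (-17/5 + B)/B
(-32916 + N(6))/(33987 + 27213) = (-32916 + (-17/5 + 6)/6)/(33987 + 27213) = (-32916 + (1/6)*(13/5))/61200 = (-32916 + 13/30)*(1/61200) = -987467/30*1/61200 = -987467/1836000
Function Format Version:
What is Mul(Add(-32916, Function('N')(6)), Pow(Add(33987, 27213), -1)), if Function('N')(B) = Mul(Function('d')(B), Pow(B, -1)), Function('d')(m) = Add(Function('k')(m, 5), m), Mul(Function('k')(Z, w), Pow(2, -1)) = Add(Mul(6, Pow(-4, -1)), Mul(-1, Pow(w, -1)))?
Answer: Rational(-987467, 1836000) ≈ -0.53784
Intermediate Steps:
Function('k')(Z, w) = Add(-3, Mul(-2, Pow(w, -1))) (Function('k')(Z, w) = Mul(2, Add(Mul(6, Pow(-4, -1)), Mul(-1, Pow(w, -1)))) = Mul(2, Add(Mul(6, Rational(-1, 4)), Mul(-1, Pow(w, -1)))) = Mul(2, Add(Rational(-3, 2), Mul(-1, Pow(w, -1)))) = Add(-3, Mul(-2, Pow(w, -1))))
Function('d')(m) = Add(Rational(-17, 5), m) (Function('d')(m) = Add(Add(-3, Mul(-2, Pow(5, -1))), m) = Add(Add(-3, Mul(-2, Rational(1, 5))), m) = Add(Add(-3, Rational(-2, 5)), m) = Add(Rational(-17, 5), m))
Function('N')(B) = Mul(Pow(B, -1), Add(Rational(-17, 5), B)) (Function('N')(B) = Mul(Add(Rational(-17, 5), B), Pow(B, -1)) = Mul(Pow(B, -1), Add(Rational(-17, 5), B)))
Mul(Add(-32916, Function('N')(6)), Pow(Add(33987, 27213), -1)) = Mul(Add(-32916, Mul(Pow(6, -1), Add(Rational(-17, 5), 6))), Pow(Add(33987, 27213), -1)) = Mul(Add(-32916, Mul(Rational(1, 6), Rational(13, 5))), Pow(61200, -1)) = Mul(Add(-32916, Rational(13, 30)), Rational(1, 61200)) = Mul(Rational(-987467, 30), Rational(1, 61200)) = Rational(-987467, 1836000)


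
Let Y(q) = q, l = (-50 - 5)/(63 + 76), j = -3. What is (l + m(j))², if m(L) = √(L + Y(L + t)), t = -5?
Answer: (55 - 139*I*√11)²/19321 ≈ -10.843 - 2.6247*I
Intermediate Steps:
l = -55/139 ≈ -0.39568
m(L) = √(-5 + 2*L) (m(L) = √(L + (L - 5)) = √(L + (-5 + L)) = √(-5 + 2*L))
(l + m(j))² = (-55/139 + √(-5 + 2*(-3)))² = (-55/139 + √(-5 - 6))² = (-55/139 + √(-11))² = (-55/139 + I*√11)²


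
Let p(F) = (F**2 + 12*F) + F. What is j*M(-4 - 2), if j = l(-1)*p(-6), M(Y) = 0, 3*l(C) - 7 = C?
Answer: 0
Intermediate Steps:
l(C) = 7/3 + C/3
p(F) = F**2 + 13*F
j = -84 (j = (7/3 + (1/3)*(-1))*(-6*(13 - 6)) = (7/3 - 1/3)*(-6*7) = 2*(-42) = -84)
j*M(-4 - 2) = -84*0 = 0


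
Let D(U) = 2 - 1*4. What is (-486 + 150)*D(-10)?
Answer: 672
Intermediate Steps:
D(U) = -2 (D(U) = 2 - 4 = -2)
(-486 + 150)*D(-10) = (-486 + 150)*(-2) = -336*(-2) = 672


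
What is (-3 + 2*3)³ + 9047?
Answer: 9074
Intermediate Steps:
(-3 + 2*3)³ + 9047 = (-3 + 6)³ + 9047 = 3³ + 9047 = 27 + 9047 = 9074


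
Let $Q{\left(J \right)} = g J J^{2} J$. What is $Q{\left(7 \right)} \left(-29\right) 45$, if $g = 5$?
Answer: $-15666525$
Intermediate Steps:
$Q{\left(J \right)} = 5 J^{4}$ ($Q{\left(J \right)} = 5 J J^{2} J = 5 J^{3} J = 5 J^{4}$)
$Q{\left(7 \right)} \left(-29\right) 45 = 5 \cdot 7^{4} \left(-29\right) 45 = 5 \cdot 2401 \left(-29\right) 45 = 12005 \left(-29\right) 45 = \left(-348145\right) 45 = -15666525$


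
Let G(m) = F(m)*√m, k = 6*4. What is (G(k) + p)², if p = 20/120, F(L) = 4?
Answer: 13825/36 + 8*√6/3 ≈ 390.56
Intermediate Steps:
k = 24
G(m) = 4*√m
p = ⅙ (p = 20*(1/120) = ⅙ ≈ 0.16667)
(G(k) + p)² = (4*√24 + ⅙)² = (4*(2*√6) + ⅙)² = (8*√6 + ⅙)² = (⅙ + 8*√6)²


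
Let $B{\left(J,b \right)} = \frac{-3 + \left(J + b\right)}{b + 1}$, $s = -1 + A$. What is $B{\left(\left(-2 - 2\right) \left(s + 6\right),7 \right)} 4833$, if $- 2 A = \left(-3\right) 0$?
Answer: $-9666$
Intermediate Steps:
$A = 0$ ($A = - \frac{\left(-3\right) 0}{2} = \left(- \frac{1}{2}\right) 0 = 0$)
$s = -1$ ($s = -1 + 0 = -1$)
$B{\left(J,b \right)} = \frac{-3 + J + b}{1 + b}$
$B{\left(\left(-2 - 2\right) \left(s + 6\right),7 \right)} 4833 = \frac{-3 + \left(-2 - 2\right) \left(-1 + 6\right) + 7}{1 + 7} \cdot 4833 = \frac{-3 - 20 + 7}{8} \cdot 4833 = \frac{1}{8} \left(-16\right) 4833 = \left(-2\right) 4833 = -9666$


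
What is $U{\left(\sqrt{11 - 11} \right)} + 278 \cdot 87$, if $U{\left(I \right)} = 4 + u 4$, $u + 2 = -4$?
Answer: $24166$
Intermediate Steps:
$u = -6$ ($u = -2 - 4 = -6$)
$U{\left(I \right)} = -20$ ($U{\left(I \right)} = 4 - 24 = -20$)
$U{\left(\sqrt{11 - 11} \right)} + 278 \cdot 87 = -20 + 278 \cdot 87 = -20 + 24186 = 24166$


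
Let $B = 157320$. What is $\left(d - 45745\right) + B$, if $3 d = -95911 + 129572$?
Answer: $\frac{368386}{3} \approx 1.228 \cdot 10^{5}$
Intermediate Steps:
$d = \frac{33661}{3}$ ($d = \frac{-95911 + 129572}{3} = \frac{1}{3} \cdot 33661 = \frac{33661}{3} \approx 11220.0$)
$\left(d - 45745\right) + B = \left(\frac{33661}{3} - 45745\right) + 157320 = - \frac{103574}{3} + 157320 = \frac{368386}{3}$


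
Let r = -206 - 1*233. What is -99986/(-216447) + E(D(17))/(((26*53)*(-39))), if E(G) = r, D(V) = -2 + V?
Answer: 1822822615/3877431558 ≈ 0.47011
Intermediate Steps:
r = -439 (r = -206 - 233 = -439)
E(G) = -439
-99986/(-216447) + E(D(17))/(((26*53)*(-39))) = -99986/(-216447) - 439/((26*53)*(-39)) = -99986*(-1/216447) - 439/(1378*(-39)) = 99986/216447 - 439/(-53742) = 99986/216447 - 439*(-1/53742) = 99986/216447 + 439/53742 = 1822822615/3877431558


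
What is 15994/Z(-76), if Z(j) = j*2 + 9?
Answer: -1454/13 ≈ -111.85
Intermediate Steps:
Z(j) = 9 + 2*j (Z(j) = 2*j + 9 = 9 + 2*j)
15994/Z(-76) = 15994/(9 + 2*(-76)) = 15994/(9 - 152) = 15994/(-143) = 15994*(-1/143) = -1454/13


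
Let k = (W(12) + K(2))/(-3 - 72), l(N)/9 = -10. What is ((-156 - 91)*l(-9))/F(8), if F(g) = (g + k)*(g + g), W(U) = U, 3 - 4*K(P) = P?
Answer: 833625/4702 ≈ 177.29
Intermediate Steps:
K(P) = ¾ - P/4
l(N) = -90 (l(N) = 9*(-10) = -90)
k = -49/300 (k = (12 + (¾ - ¼*2))/(-3 - 72) = (12 + (¾ - ½))/(-75) = (12 + ¼)*(-1/75) = (49/4)*(-1/75) = -49/300 ≈ -0.16333)
F(g) = 2*g*(-49/300 + g) (F(g) = (g - 49/300)*(g + g) = (-49/300 + g)*(2*g) = 2*g*(-49/300 + g))
((-156 - 91)*l(-9))/F(8) = ((-156 - 91)*(-90))/(((1/150)*8*(-49 + 300*8))) = (-247*(-90))/(((1/150)*8*(-49 + 2400))) = 22230/(((1/150)*8*2351)) = 22230/(9404/75) = 22230*(75/9404) = 833625/4702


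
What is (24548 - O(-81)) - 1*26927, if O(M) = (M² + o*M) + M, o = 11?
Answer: -7968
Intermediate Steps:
O(M) = M² + 12*M (O(M) = (M² + 11*M) + M = M² + 12*M)
(24548 - O(-81)) - 1*26927 = (24548 - (-81)*(12 - 81)) - 1*26927 = (24548 - (-81)*(-69)) - 26927 = (24548 - 1*5589) - 26927 = (24548 - 5589) - 26927 = 18959 - 26927 = -7968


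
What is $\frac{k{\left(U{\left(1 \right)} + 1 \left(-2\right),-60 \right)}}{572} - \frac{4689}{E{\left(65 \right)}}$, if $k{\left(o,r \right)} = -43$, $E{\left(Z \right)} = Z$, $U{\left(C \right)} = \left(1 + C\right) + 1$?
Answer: $- \frac{15887}{220} \approx -72.214$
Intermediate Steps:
$U{\left(C \right)} = 2 + C$
$\frac{k{\left(U{\left(1 \right)} + 1 \left(-2\right),-60 \right)}}{572} - \frac{4689}{E{\left(65 \right)}} = - \frac{43}{572} - \frac{4689}{65} = - \frac{15887}{220}$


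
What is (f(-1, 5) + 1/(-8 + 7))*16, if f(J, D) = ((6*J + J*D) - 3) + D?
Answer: -160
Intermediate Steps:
f(J, D) = -3 + D + 6*J + D*J (f(J, D) = ((6*J + D*J) - 3) + D = (-3 + 6*J + D*J) + D = -3 + D + 6*J + D*J)
(f(-1, 5) + 1/(-8 + 7))*16 = ((-3 + 5 + 6*(-1) + 5*(-1)) + 1/(-8 + 7))*16 = ((-3 + 5 - 6 - 5) + 1/(-1))*16 = (-9 - 1)*16 = -10*16 = -160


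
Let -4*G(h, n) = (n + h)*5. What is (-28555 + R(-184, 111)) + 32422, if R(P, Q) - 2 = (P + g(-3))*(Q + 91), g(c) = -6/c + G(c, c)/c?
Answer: -33400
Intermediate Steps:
G(h, n) = -5*h/4 - 5*n/4 (G(h, n) = -(n + h)*5/4 = -(h + n)*5/4 = -(5*h + 5*n)/4 = -5*h/4 - 5*n/4)
g(c) = -5/2 - 6/c (g(c) = -6/c + (-5*c/4 - 5*c/4)/c = -6/c + (-5*c/2)/c = -6/c - 5/2 = -5/2 - 6/c)
R(P, Q) = 2 + (91 + Q)*(-1/2 + P) (R(P, Q) = 2 + (P + (-5/2 - 6/(-3)))*(Q + 91) = 2 + (P + (-5/2 - 6*(-1/3)))*(91 + Q) = 2 + (P + (-5/2 + 2))*(91 + Q) = 2 + (P - 1/2)*(91 + Q) = 2 + (-1/2 + P)*(91 + Q) = 2 + (91 + Q)*(-1/2 + P))
(-28555 + R(-184, 111)) + 32422 = (-28555 + (-87/2 + 91*(-184) - 1/2*111 - 184*111)) + 32422 = (-28555 + (-87/2 - 16744 - 111/2 - 20424)) + 32422 = (-28555 - 37267) + 32422 = -65822 + 32422 = -33400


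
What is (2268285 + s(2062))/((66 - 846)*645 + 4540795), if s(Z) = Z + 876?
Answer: 2271223/4037695 ≈ 0.56250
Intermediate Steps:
s(Z) = 876 + Z
(2268285 + s(2062))/((66 - 846)*645 + 4540795) = (2268285 + (876 + 2062))/((66 - 846)*645 + 4540795) = (2268285 + 2938)/(-780*645 + 4540795) = 2271223/(-503100 + 4540795) = 2271223/4037695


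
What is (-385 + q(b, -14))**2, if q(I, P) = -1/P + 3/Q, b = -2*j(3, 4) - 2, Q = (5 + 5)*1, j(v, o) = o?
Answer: 181225444/1225 ≈ 1.4794e+5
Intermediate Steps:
Q = 10 (Q = 10*1 = 10)
b = -10 (b = -2*4 - 2 = -8 - 2 = -10)
q(I, P) = 3/10 - 1/P (q(I, P) = -1/P + 3/10 = 3/10 - 1/P)
(-385 + q(b, -14))**2 = (-385 + (3/10 - 1/(-14)))**2 = (-385 + (3/10 - 1*(-1/14)))**2 = (-385 + (3/10 + 1/14))**2 = (-385 + 13/35)**2 = (-13462/35)**2 = 181225444/1225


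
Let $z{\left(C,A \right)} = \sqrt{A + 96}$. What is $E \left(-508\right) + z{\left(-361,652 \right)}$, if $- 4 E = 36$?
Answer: $4572 + 2 \sqrt{187} \approx 4599.4$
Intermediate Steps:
$E = -9$ ($E = \left(- \frac{1}{4}\right) 36 = -9$)
$z{\left(C,A \right)} = \sqrt{96 + A}$
$E \left(-508\right) + z{\left(-361,652 \right)} = \left(-9\right) \left(-508\right) + \sqrt{96 + 652} = 4572 + \sqrt{748} = 4572 + 2 \sqrt{187}$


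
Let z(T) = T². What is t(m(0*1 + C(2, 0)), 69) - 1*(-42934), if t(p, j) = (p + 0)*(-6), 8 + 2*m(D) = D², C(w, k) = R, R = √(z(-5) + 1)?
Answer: 42880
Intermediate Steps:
R = √26 (R = √((-5)² + 1) = √(25 + 1) = √26 ≈ 5.0990)
C(w, k) = √26
m(D) = -4 + D²/2
t(p, j) = -6*p (t(p, j) = p*(-6) = -6*p)
t(m(0*1 + C(2, 0)), 69) - 1*(-42934) = -6*(-4 + (0*1 + √26)²/2) - 1*(-42934) = -6*(-4 + (0 + √26)²/2) + 42934 = -6*(-4 + (√26)²/2) + 42934 = -6*(-4 + (½)*26) + 42934 = -6*(-4 + 13) + 42934 = -6*9 + 42934 = -54 + 42934 = 42880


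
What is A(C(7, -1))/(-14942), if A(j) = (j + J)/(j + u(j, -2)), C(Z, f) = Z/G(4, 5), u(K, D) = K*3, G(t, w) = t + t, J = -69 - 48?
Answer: 929/418376 ≈ 0.0022205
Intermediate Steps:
J = -117
G(t, w) = 2*t
u(K, D) = 3*K
C(Z, f) = Z/8 (C(Z, f) = Z/((2*4)) = Z/8)
A(j) = (-117 + j)/(4*j) (A(j) = (j - 117)/(j + 3*j) = (-117 + j)/((4*j)) = (-117 + j)*(1/(4*j)) = (-117 + j)/(4*j))
A(C(7, -1))/(-14942) = ((-117 + (⅛)*7)/(4*(((⅛)*7))))/(-14942) = ((-117 + 7/8)/(4*(7/8)))*(-1/14942) = ((¼)*(8/7)*(-929/8))*(-1/14942) = -929/28*(-1/14942) = 929/418376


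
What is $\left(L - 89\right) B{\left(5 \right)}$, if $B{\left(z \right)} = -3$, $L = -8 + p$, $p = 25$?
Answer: $216$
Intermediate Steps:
$L = 17$ ($L = -8 + 25 = 17$)
$\left(L - 89\right) B{\left(5 \right)} = \left(17 - 89\right) \left(-3\right) = \left(-72\right) \left(-3\right) = 216$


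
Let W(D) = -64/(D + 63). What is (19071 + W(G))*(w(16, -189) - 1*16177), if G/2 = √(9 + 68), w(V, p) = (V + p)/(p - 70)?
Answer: -41785912556190/135457 - 536277760*√77/948199 ≈ -3.0849e+8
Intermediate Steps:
w(V, p) = (V + p)/(-70 + p)
G = 2*√77 (G = 2*√(9 + 68) = 2*√77 ≈ 17.550)
W(D) = -64/(63 + D)
(19071 + W(G))*(w(16, -189) - 1*16177) = (19071 - 64/(63 + 2*√77))*((16 - 189)/(-70 - 189) - 1*16177) = (19071 - 64/(63 + 2*√77))*(-173/(-259) - 16177) = (19071 - 64/(63 + 2*√77))*(-1/259*(-173) - 16177) = (19071 - 64/(63 + 2*√77))*(173/259 - 16177) = (19071 - 64/(63 + 2*√77))*(-4189670/259) = -79901196570/259 + 268138880/(259*(63 + 2*√77))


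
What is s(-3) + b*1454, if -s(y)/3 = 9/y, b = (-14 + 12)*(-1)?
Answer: 2917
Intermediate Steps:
b = 2 (b = -2*(-1) = 2)
s(y) = -27/y
s(-3) + b*1454 = -27/(-3) + 2*1454 = -27*(-⅓) + 2908 = 9 + 2908 = 2917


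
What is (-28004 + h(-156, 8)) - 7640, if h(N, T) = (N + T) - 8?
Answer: -35800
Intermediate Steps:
h(N, T) = -8 + N + T
(-28004 + h(-156, 8)) - 7640 = (-28004 + (-8 - 156 + 8)) - 7640 = (-28004 - 156) - 7640 = -28160 - 7640 = -35800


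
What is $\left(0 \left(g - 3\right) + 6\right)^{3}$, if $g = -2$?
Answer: $216$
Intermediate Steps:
$\left(0 \left(g - 3\right) + 6\right)^{3} = \left(0 \left(-2 - 3\right) + 6\right)^{3} = \left(0 \left(-5\right) + 6\right)^{3} = \left(0 + 6\right)^{3} = 6^{3} = 216$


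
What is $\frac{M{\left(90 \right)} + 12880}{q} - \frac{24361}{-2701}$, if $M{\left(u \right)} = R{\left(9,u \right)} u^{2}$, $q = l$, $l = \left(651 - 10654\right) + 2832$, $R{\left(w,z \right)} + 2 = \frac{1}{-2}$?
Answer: $\frac{194599101}{19368871} \approx 10.047$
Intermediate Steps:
$R{\left(w,z \right)} = - \frac{5}{2}$ ($R{\left(w,z \right)} = -2 + \frac{1}{-2} = -2 - \frac{1}{2} = - \frac{5}{2}$)
$l = -7171$ ($l = -10003 + 2832 = -7171$)
$q = -7171$
$M{\left(u \right)} = - \frac{5 u^{2}}{2}$
$\frac{M{\left(90 \right)} + 12880}{q} - \frac{24361}{-2701} = \frac{- \frac{5 \cdot 90^{2}}{2} + 12880}{-7171} - \frac{24361}{-2701} = \left(\left(- \frac{5}{2}\right) 8100 + 12880\right) \left(- \frac{1}{7171}\right) - - \frac{24361}{2701} = \left(-20250 + 12880\right) \left(- \frac{1}{7171}\right) + \frac{24361}{2701} = \left(-7370\right) \left(- \frac{1}{7171}\right) + \frac{24361}{2701} = \frac{7370}{7171} + \frac{24361}{2701} = \frac{194599101}{19368871}$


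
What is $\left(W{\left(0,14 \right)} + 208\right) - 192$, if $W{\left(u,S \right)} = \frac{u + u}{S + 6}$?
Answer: $16$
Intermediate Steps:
$W{\left(u,S \right)} = \frac{2 u}{6 + S}$
$\left(W{\left(0,14 \right)} + 208\right) - 192 = \left(2 \cdot 0 \frac{1}{6 + 14} + 208\right) - 192 = \left(2 \cdot 0 \cdot \frac{1}{20} + 208\right) - 192 = \left(0 + 208\right) - 192 = 208 - 192 = 16$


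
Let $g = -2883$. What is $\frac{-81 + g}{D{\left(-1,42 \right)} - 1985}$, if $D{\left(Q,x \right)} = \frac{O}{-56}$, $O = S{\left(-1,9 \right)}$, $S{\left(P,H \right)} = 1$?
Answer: $\frac{165984}{111161} \approx 1.4932$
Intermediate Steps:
$O = 1$
$D{\left(Q,x \right)} = - \frac{1}{56}$ ($D{\left(Q,x \right)} = 1 \frac{1}{-56} = 1 \left(- \frac{1}{56}\right) = - \frac{1}{56}$)
$\frac{-81 + g}{D{\left(-1,42 \right)} - 1985} = \frac{-81 - 2883}{- \frac{1}{56} - 1985} = - \frac{2964}{- \frac{111161}{56}} = \left(-2964\right) \left(- \frac{56}{111161}\right) = \frac{165984}{111161}$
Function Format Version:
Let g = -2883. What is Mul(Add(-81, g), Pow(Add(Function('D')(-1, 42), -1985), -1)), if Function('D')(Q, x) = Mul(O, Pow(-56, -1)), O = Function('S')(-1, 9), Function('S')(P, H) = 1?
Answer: Rational(165984, 111161) ≈ 1.4932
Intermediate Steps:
O = 1
Function('D')(Q, x) = Rational(-1, 56) (Function('D')(Q, x) = Mul(1, Pow(-56, -1)) = Mul(1, Rational(-1, 56)) = Rational(-1, 56))
Mul(Add(-81, g), Pow(Add(Function('D')(-1, 42), -1985), -1)) = Mul(Add(-81, -2883), Pow(Add(Rational(-1, 56), -1985), -1)) = Mul(-2964, Pow(Rational(-111161, 56), -1)) = Mul(-2964, Rational(-56, 111161)) = Rational(165984, 111161)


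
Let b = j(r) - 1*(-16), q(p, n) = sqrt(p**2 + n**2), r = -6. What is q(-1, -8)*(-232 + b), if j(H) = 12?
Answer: -204*sqrt(65) ≈ -1644.7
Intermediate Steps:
q(p, n) = sqrt(n**2 + p**2)
b = 28 (b = 12 - 1*(-16) = 12 + 16 = 28)
q(-1, -8)*(-232 + b) = sqrt((-8)**2 + (-1)**2)*(-232 + 28) = sqrt(64 + 1)*(-204) = sqrt(65)*(-204) = -204*sqrt(65)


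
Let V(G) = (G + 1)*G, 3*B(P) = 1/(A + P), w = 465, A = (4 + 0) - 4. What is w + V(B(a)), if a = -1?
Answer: 4183/9 ≈ 464.78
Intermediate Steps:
A = 0 (A = 4 - 4 = 0)
B(P) = 1/(3*P) (B(P) = 1/(3*(0 + P)) = 1/(3*P))
V(G) = G*(1 + G) (V(G) = (1 + G)*G = G*(1 + G))
w + V(B(a)) = 465 + ((⅓)/(-1))*(1 + (⅓)/(-1)) = 465 + ((⅓)*(-1))*(1 + (⅓)*(-1)) = 465 - (1 - ⅓)/3 = 465 - ⅓*⅔ = 465 - 2/9 = 4183/9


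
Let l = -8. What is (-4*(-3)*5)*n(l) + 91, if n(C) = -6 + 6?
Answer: 91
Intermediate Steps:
n(C) = 0
(-4*(-3)*5)*n(l) + 91 = (-4*(-3)*5)*0 + 91 = (12*5)*0 + 91 = 60*0 + 91 = 0 + 91 = 91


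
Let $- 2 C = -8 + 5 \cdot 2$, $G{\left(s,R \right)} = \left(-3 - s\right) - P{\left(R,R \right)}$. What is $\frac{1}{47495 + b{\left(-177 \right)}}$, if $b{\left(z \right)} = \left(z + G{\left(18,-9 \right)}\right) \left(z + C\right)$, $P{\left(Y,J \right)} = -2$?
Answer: $\frac{1}{82383} \approx 1.2138 \cdot 10^{-5}$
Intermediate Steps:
$G{\left(s,R \right)} = -1 - s$ ($G{\left(s,R \right)} = \left(-3 - s\right) - -2 = \left(-3 - s\right) + 2 = -1 - s$)
$C = -1$ ($C = - \frac{-8 + 5 \cdot 2}{2} = - \frac{-8 + 10}{2} = \left(- \frac{1}{2}\right) 2 = -1$)
$b{\left(z \right)} = \left(-1 + z\right) \left(-19 + z\right)$ ($b{\left(z \right)} = \left(z - 19\right) \left(z - 1\right) = \left(z - 19\right) \left(-1 + z\right) = \left(-19 + z\right) \left(-1 + z\right) = \left(-1 + z\right) \left(-19 + z\right)$)
$\frac{1}{47495 + b{\left(-177 \right)}} = \frac{1}{47495 + \left(19 + \left(-177\right)^{2} - -3540\right)} = \frac{1}{47495 + \left(19 + 31329 + 3540\right)} = \frac{1}{47495 + 34888} = \frac{1}{82383}$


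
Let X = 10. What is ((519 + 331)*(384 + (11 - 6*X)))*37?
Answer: 10535750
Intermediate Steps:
((519 + 331)*(384 + (11 - 6*X)))*37 = ((519 + 331)*(384 + (11 - 6*10)))*37 = (850*(384 + (11 - 60)))*37 = (850*(384 - 49))*37 = (850*335)*37 = 284750*37 = 10535750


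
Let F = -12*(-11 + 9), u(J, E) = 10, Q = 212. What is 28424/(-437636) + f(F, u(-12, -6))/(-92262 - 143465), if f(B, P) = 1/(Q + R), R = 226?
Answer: -19829281745/305305595682 ≈ -0.064949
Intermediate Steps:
F = 24 (F = -12*(-2) = 24)
f(B, P) = 1/438 (f(B, P) = 1/(212 + 226) = 1/438)
28424/(-437636) + f(F, u(-12, -6))/(-92262 - 143465) = 28424/(-437636) + 1/(438*(-92262 - 143465)) = 28424*(-1/437636) + (1/438)/(-235727) = -7106/109409 + (1/438)*(-1/235727) = -7106/109409 - 1/103248426 = -19829281745/305305595682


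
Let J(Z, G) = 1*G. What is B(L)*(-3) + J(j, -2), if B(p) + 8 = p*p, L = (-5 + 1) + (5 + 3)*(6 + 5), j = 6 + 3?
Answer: -21146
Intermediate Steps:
j = 9
J(Z, G) = G
L = 84 (L = -4 + 8*11 = -4 + 88 = 84)
B(p) = -8 + p² (B(p) = -8 + p*p = -8 + p²)
B(L)*(-3) + J(j, -2) = (-8 + 84²)*(-3) - 2 = (-8 + 7056)*(-3) - 2 = 7048*(-3) - 2 = -21144 - 2 = -21146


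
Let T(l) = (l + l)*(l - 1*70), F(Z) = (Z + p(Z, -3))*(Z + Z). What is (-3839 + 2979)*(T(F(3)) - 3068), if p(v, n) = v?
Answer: 4743760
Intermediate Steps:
F(Z) = 4*Z² (F(Z) = (Z + Z)*(Z + Z) = (2*Z)*(2*Z) = 4*Z²)
T(l) = 2*l*(-70 + l) (T(l) = (2*l)*(l - 70) = (2*l)*(-70 + l) = 2*l*(-70 + l))
(-3839 + 2979)*(T(F(3)) - 3068) = (-3839 + 2979)*(2*(4*3²)*(-70 + 4*3²) - 3068) = -860*(2*(4*9)*(-70 + 4*9) - 3068) = -860*(2*36*(-70 + 36) - 3068) = -860*(2*36*(-34) - 3068) = -860*(-2448 - 3068) = -860*(-5516) = 4743760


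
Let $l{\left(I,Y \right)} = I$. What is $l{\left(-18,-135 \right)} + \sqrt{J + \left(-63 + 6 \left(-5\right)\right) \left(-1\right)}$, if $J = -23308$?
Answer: $-18 + i \sqrt{23215} \approx -18.0 + 152.36 i$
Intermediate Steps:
$l{\left(-18,-135 \right)} + \sqrt{J + \left(-63 + 6 \left(-5\right)\right) \left(-1\right)} = -18 + \sqrt{-23308 + \left(-63 + 6 \left(-5\right)\right) \left(-1\right)} = -18 + \sqrt{-23308 + \left(-63 - 30\right) \left(-1\right)} = -18 + \sqrt{-23308 - -93} = -18 + \sqrt{-23308 + 93} = -18 + \sqrt{-23215} = -18 + i \sqrt{23215}$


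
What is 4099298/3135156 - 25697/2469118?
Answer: 1255135796929/967633764051 ≈ 1.2971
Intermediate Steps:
4099298/3135156 - 25697/2469118 = 4099298*(1/3135156) - 25697*1/2469118 = 2049649/1567578 - 25697/2469118 = 1255135796929/967633764051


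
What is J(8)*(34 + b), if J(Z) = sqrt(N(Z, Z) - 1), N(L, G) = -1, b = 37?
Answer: 71*I*sqrt(2) ≈ 100.41*I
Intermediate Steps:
J(Z) = I*sqrt(2) (J(Z) = sqrt(-1 - 1) = sqrt(-2) = I*sqrt(2))
J(8)*(34 + b) = (I*sqrt(2))*(34 + 37) = (I*sqrt(2))*71 = 71*I*sqrt(2)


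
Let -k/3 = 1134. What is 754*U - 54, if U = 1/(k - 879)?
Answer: -231928/4281 ≈ -54.176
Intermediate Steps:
k = -3402 (k = -3*1134 = -3402)
U = -1/4281 (U = 1/(-3402 - 879) = 1/(-4281) = -1/4281 ≈ -0.00023359)
754*U - 54 = 754*(-1/4281) - 54 = -754/4281 - 54 = -231928/4281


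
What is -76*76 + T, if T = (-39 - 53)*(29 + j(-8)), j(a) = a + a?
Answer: -6972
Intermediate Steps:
j(a) = 2*a
T = -1196 (T = (-39 - 53)*(29 + 2*(-8)) = -92*(29 - 16) = -92*13 = -1196)
-76*76 + T = -76*76 - 1196 = -5776 - 1196 = -6972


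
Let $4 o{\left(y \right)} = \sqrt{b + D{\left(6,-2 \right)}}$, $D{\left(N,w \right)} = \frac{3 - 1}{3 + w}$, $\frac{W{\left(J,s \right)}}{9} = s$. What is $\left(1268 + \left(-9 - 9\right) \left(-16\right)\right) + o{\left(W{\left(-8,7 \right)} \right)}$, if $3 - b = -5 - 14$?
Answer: $1556 + \frac{\sqrt{6}}{2} \approx 1557.2$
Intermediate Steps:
$W{\left(J,s \right)} = 9 s$
$D{\left(N,w \right)} = \frac{2}{3 + w}$
$b = 22$ ($b = 3 - \left(-5 - 14\right) = 3 - -19 = 3 + 19 = 22$)
$o{\left(y \right)} = \frac{\sqrt{6}}{2}$ ($o{\left(y \right)} = \frac{\sqrt{22 + \frac{2}{3 - 2}}}{4} = \frac{\sqrt{22 + \frac{2}{1}}}{4} = \frac{\sqrt{22 + 2 \cdot 1}}{4} = \frac{\sqrt{22 + 2}}{4} = \frac{\sqrt{24}}{4} = \frac{2 \sqrt{6}}{4} = \frac{\sqrt{6}}{2}$)
$\left(1268 + \left(-9 - 9\right) \left(-16\right)\right) + o{\left(W{\left(-8,7 \right)} \right)} = \left(1268 + \left(-9 - 9\right) \left(-16\right)\right) + \frac{\sqrt{6}}{2} = \left(1268 - -288\right) + \frac{\sqrt{6}}{2} = \left(1268 + 288\right) + \frac{\sqrt{6}}{2} = 1556 + \frac{\sqrt{6}}{2}$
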